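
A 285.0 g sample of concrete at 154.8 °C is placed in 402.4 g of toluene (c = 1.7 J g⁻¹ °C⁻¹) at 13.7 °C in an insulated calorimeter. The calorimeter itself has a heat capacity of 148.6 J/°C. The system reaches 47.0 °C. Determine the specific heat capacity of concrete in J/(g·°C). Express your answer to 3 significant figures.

c = 0.903 J/(g·°C)

q_gained = (402.4 × 1.7 + 148.6) × (47.0 − 13.7) = 27730 J
q_lost = 285.0 × c × (154.8 − 47.0) = 30723 c
Set equal: c = 27730 / 30723 = 0.903 J/(g·°C)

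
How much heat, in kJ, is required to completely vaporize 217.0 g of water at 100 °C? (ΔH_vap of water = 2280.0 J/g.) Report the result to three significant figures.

q = 495 kJ

q = m × ΔH_vap = 217.0 × 2280.0 = 494800 J = 495 kJ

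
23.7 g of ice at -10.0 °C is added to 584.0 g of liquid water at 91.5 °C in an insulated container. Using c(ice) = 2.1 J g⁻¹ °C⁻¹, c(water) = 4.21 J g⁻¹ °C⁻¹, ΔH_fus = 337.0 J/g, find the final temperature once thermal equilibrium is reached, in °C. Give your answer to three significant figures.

T_f = 84.6 °C

Heat to bring ice to 0 °C and melt it: q₁ = 23.7×2.1×10.0 + 23.7×337.0 = 8484.6 J
Heat the water can supply cooling to 0 °C: 584.0×4.21×91.5 = 224966 J > q₁, so all ice melts.
Energy balance: 584.0×4.21×(91.5 − T) = 8484.6 + 23.7×4.21×(T − 0)
2458.64(91.5 − T) = 8484.6 + 99.777 T
224966 − 8484.6 = 2558.417 T
T = 216481.4 / 2558.417 = 84.62 °C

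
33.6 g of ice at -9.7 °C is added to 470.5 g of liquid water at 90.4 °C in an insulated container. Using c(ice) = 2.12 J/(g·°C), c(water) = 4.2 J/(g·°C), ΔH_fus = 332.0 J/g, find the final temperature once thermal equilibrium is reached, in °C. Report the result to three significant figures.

T_f = 78.8 °C

Heat to bring ice to 0 °C and melt it: q₁ = 33.6×2.12×9.7 + 33.6×332.0 = 11846 J
Heat the water can supply cooling to 0 °C: 470.5×4.2×90.4 = 178639 J > q₁, so all ice melts.
Energy balance: 470.5×4.2×(90.4 − T) = 11846 + 33.6×4.2×(T − 0)
1976.1(90.4 − T) = 11846 + 141.12 T
178639 − 11846 = 2117.22 T
T = 166793 / 2117.22 = 78.78 °C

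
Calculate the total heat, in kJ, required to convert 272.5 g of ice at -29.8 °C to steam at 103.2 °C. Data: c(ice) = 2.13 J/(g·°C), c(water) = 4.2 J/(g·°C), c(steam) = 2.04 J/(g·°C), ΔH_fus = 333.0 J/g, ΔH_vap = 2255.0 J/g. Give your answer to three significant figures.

q1 (heat ice -29.8→0.0 °C): 272.5 × 2.13 × 29.8 = 17297 J
q2 (melt at 0 °C): 272.5 × 333.0 = 90743 J
q3 (heat water 0.0→100.0 °C): 272.5 × 4.2 × 100.0 = 114450 J
q4 (vaporize at 100 °C): 272.5 × 2255.0 = 614488 J
q5 (heat steam 100.0→103.2 °C): 272.5 × 2.04 × 3.2 = 1779 J
Total: 17297 + 90743 + 114450 + 614488 + 1779 = 838757 J = 839 kJ

q = 839 kJ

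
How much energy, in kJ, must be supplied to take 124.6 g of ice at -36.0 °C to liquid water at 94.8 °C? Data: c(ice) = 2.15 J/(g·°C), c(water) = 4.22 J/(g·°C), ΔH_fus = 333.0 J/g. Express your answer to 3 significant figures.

q = 101 kJ

q1 (heat ice -36.0→0.0 °C): 124.6 × 2.15 × 36.0 = 9644 J
q2 (melt at 0 °C): 124.6 × 333.0 = 41492 J
q3 (heat water 0.0→94.8 °C): 124.6 × 4.22 × 94.8 = 49847 J
Total: 9644 + 41492 + 49847 = 100983 J = 101 kJ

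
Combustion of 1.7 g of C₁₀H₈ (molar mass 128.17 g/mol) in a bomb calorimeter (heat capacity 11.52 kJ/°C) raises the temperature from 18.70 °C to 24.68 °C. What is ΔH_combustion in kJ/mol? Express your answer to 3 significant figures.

ΔH = -5190 kJ/mol

ΔT = 24.68 − 18.70 = 5.98 °C
q_cal = C_cal × ΔT = 11.52 × 5.98 = 68.8896 kJ
n = 1.7 / 128.17 = 0.013264 mol
q_rxn = −q_cal = -68.8896 kJ
ΔH = -68.8896 / 0.013264 = -5194 kJ/mol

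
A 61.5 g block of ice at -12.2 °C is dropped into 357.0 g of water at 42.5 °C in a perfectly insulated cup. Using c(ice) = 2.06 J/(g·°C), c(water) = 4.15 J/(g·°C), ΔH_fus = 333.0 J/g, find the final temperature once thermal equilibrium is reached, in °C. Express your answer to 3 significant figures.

T_f = 23.6 °C

Heat to bring ice to 0 °C and melt it: q₁ = 61.5×2.06×12.2 + 61.5×333.0 = 22025 J
Heat the water can supply cooling to 0 °C: 357.0×4.15×42.5 = 62965.9 J > q₁, so all ice melts.
Energy balance: 357.0×4.15×(42.5 − T) = 22025 + 61.5×4.15×(T − 0)
1481.55(42.5 − T) = 22025 + 255.225 T
62965.9 − 22025 = 1736.775 T
T = 40940.9 / 1736.775 = 23.57 °C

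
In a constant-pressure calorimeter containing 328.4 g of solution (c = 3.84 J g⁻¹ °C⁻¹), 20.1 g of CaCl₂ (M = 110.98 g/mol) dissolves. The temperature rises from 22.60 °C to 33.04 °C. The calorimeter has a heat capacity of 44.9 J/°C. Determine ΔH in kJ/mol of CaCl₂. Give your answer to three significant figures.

|ΔT| = |33.04 − 22.60| = 10.44 °C
|q_surr| = (328.4 × 3.84 + 44.9) × 10.44 = 1305.956 × 10.44 = 13630 J
n(CaCl₂) = 20.1 / 110.98 = 0.1811 mol
Temperature rose, so q_rxn = −|q_surr| = -13.63 kJ
ΔH = q_rxn / n = -75.26 kJ/mol

ΔH = -75.3 kJ/mol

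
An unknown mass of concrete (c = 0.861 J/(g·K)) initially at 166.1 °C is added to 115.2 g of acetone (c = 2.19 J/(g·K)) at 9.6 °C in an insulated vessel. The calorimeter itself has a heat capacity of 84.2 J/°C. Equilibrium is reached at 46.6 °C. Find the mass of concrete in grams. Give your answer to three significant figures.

m = 121 g

q_gained = (115.2 × 2.19 + 84.2) × (46.6 − 9.6) = 12450 J
q_lost = m × 0.861 × (166.1 − 46.6) = 102.8895 m
m = 12450 / 102.8895 = 121 g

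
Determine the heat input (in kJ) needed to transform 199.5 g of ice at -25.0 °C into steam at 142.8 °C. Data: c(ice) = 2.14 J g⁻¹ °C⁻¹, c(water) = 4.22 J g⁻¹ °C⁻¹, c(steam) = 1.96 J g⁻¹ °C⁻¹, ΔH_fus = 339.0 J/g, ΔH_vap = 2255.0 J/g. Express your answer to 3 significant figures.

q1 (heat ice -25.0→0.0 °C): 199.5 × 2.14 × 25.0 = 10673 J
q2 (melt at 0 °C): 199.5 × 339.0 = 67631 J
q3 (heat water 0.0→100.0 °C): 199.5 × 4.22 × 100.0 = 84189 J
q4 (vaporize at 100 °C): 199.5 × 2255.0 = 449873 J
q5 (heat steam 100.0→142.8 °C): 199.5 × 1.96 × 42.8 = 16736 J
Total: 10673 + 67631 + 84189 + 449873 + 16736 = 629102 J = 629 kJ

q = 629 kJ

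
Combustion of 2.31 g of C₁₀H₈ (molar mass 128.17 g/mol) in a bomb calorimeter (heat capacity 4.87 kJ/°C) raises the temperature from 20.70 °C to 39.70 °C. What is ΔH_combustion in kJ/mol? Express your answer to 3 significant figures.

ΔH = -5130 kJ/mol

ΔT = 39.70 − 20.70 = 19.00 °C
q_cal = C_cal × ΔT = 4.87 × 19.00 = 92.53 kJ
n = 2.31 / 128.17 = 0.01802 mol
q_rxn = −q_cal = -92.53 kJ
ΔH = -92.53 / 0.01802 = -5134.9 kJ/mol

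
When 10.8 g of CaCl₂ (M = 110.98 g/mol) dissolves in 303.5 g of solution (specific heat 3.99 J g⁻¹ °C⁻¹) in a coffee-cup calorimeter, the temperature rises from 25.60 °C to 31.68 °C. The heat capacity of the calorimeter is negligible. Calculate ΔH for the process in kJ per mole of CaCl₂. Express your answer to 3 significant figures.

ΔH = -75.7 kJ/mol

|ΔT| = |31.68 − 25.60| = 6.08 °C
|q_surr| = (303.5 × 3.99) × 6.08 = 1210.965 × 6.08 = 7363 J
n(CaCl₂) = 10.8 / 110.98 = 0.09731 mol
Temperature rose, so q_rxn = −|q_surr| = -7.363 kJ
ΔH = q_rxn / n = -75.67 kJ/mol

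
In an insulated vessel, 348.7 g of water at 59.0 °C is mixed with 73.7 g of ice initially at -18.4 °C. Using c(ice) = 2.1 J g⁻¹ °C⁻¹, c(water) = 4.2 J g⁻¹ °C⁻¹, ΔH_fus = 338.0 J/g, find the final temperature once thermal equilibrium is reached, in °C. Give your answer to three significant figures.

T_f = 33.1 °C

Heat to bring ice to 0 °C and melt it: q₁ = 73.7×2.1×18.4 + 73.7×338.0 = 27758 J
Heat the water can supply cooling to 0 °C: 348.7×4.2×59.0 = 86407.9 J > q₁, so all ice melts.
Energy balance: 348.7×4.2×(59.0 − T) = 27758 + 73.7×4.2×(T − 0)
1464.54(59.0 − T) = 27758 + 309.54 T
86407.9 − 27758 = 1774.08 T
T = 58649.9 / 1774.08 = 33.06 °C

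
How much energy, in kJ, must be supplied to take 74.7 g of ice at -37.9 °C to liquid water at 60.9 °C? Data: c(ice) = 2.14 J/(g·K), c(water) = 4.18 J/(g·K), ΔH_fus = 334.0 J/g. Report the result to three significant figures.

q = 50.0 kJ

q1 (heat ice -37.9→0.0 °C): 74.7 × 2.14 × 37.9 = 6059 J
q2 (melt at 0 °C): 74.7 × 334.0 = 24950 J
q3 (heat water 0.0→60.9 °C): 74.7 × 4.18 × 60.9 = 19016 J
Total: 6059 + 24950 + 19016 = 50025 J = 50.0 kJ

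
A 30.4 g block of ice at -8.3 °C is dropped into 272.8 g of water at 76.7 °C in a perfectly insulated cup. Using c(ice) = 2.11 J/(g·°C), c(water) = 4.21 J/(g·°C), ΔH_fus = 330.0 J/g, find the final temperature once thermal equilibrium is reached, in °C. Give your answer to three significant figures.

T_f = 60.7 °C

Heat to bring ice to 0 °C and melt it: q₁ = 30.4×2.11×8.3 + 30.4×330.0 = 10564 J
Heat the water can supply cooling to 0 °C: 272.8×4.21×76.7 = 88089.0 J > q₁, so all ice melts.
Energy balance: 272.8×4.21×(76.7 − T) = 10564 + 30.4×4.21×(T − 0)
1148.488(76.7 − T) = 10564 + 127.984 T
88089.0 − 10564 = 1276.472 T
T = 77525.0 / 1276.472 = 60.73 °C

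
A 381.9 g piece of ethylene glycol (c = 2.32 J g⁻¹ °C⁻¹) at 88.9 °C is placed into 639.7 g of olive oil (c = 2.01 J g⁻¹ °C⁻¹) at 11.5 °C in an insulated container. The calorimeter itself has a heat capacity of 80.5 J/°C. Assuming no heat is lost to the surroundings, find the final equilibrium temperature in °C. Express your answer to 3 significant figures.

Heat lost by ethylene glycol = heat gained by olive oil + calorimeter.
(381.9)(2.32)(88.9 − T) = [(639.7)(2.01) + 80.5](T − 11.5)
886.008 (88.9 − T) = 1366.297 (T − 11.5)
78766 − 886.008 T = 1366.297 T − 15712
94478 = 2252.305 T
T = 41.947 °C

T_f = 41.9 °C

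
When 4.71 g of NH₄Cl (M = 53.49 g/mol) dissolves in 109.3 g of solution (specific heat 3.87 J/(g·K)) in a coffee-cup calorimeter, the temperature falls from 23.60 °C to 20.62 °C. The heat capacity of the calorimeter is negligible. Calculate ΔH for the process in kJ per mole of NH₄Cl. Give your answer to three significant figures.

ΔH = 14.3 kJ/mol

|ΔT| = |20.62 − 23.60| = 2.98 °C
|q_surr| = (109.3 × 3.87) × 2.98 = 422.991 × 2.98 = 1261 J
n(NH₄Cl) = 4.71 / 53.49 = 0.08805 mol
Temperature fell, so q_rxn = +|q_surr| = 1.261 kJ
ΔH = q_rxn / n = 14.32 kJ/mol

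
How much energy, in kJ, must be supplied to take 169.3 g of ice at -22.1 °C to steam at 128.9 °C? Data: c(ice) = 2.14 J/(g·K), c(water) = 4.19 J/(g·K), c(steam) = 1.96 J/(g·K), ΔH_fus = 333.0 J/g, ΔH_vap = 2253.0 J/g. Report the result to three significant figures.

q1 (heat ice -22.1→0.0 °C): 169.3 × 2.14 × 22.1 = 8007 J
q2 (melt at 0 °C): 169.3 × 333.0 = 56377 J
q3 (heat water 0.0→100.0 °C): 169.3 × 4.19 × 100.0 = 70937 J
q4 (vaporize at 100 °C): 169.3 × 2253.0 = 381433 J
q5 (heat steam 100.0→128.9 °C): 169.3 × 1.96 × 28.9 = 9590 J
Total: 8007 + 56377 + 70937 + 381433 + 9590 = 526344 J = 526 kJ

q = 526 kJ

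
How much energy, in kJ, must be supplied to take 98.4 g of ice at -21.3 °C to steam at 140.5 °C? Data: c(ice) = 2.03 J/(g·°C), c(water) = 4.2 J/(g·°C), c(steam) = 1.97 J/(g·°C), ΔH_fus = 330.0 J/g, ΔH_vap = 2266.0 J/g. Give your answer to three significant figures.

q1 (heat ice -21.3→0.0 °C): 98.4 × 2.03 × 21.3 = 4255 J
q2 (melt at 0 °C): 98.4 × 330.0 = 32472 J
q3 (heat water 0.0→100.0 °C): 98.4 × 4.2 × 100.0 = 41328 J
q4 (vaporize at 100 °C): 98.4 × 2266.0 = 222974 J
q5 (heat steam 100.0→140.5 °C): 98.4 × 1.97 × 40.5 = 7851 J
Total: 4255 + 32472 + 41328 + 222974 + 7851 = 308880 J = 309 kJ

q = 309 kJ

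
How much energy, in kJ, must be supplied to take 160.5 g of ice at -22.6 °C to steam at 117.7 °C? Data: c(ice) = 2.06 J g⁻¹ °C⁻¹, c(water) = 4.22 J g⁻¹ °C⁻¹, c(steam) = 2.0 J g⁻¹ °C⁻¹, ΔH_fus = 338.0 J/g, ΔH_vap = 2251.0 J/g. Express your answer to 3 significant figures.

q1 (heat ice -22.6→0.0 °C): 160.5 × 2.06 × 22.6 = 7472 J
q2 (melt at 0 °C): 160.5 × 338.0 = 54249 J
q3 (heat water 0.0→100.0 °C): 160.5 × 4.22 × 100.0 = 67731 J
q4 (vaporize at 100 °C): 160.5 × 2251.0 = 361286 J
q5 (heat steam 100.0→117.7 °C): 160.5 × 2.0 × 17.7 = 5682 J
Total: 7472 + 54249 + 67731 + 361286 + 5682 = 496420 J = 496 kJ

q = 496 kJ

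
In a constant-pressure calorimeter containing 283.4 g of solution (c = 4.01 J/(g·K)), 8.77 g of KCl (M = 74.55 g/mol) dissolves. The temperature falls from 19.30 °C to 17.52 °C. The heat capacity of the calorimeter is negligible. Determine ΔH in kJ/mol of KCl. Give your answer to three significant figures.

ΔH = 17.2 kJ/mol

|ΔT| = |17.52 − 19.30| = 1.78 °C
|q_surr| = (283.4 × 4.01) × 1.78 = 1136.434 × 1.78 = 2023 J
n(KCl) = 8.77 / 74.55 = 0.1176 mol
Temperature fell, so q_rxn = +|q_surr| = 2.023 kJ
ΔH = q_rxn / n = 17.20 kJ/mol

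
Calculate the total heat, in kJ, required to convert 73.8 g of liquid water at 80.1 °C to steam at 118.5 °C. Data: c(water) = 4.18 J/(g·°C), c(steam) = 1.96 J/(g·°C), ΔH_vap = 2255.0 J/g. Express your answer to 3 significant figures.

q1 (heat water 80.1→100.0 °C): 73.8 × 4.18 × 19.9 = 6139 J
q2 (vaporize at 100 °C): 73.8 × 2255.0 = 166419 J
q3 (heat steam 100.0→118.5 °C): 73.8 × 1.96 × 18.5 = 2676 J
Total: 6139 + 166419 + 2676 = 175234 J = 175 kJ

q = 175 kJ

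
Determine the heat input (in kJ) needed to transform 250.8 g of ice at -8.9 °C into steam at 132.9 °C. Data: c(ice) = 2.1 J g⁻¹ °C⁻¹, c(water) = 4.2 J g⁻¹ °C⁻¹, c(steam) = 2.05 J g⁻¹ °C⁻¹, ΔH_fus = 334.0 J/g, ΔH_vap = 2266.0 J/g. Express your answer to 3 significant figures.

q1 (heat ice -8.9→0.0 °C): 250.8 × 2.1 × 8.9 = 4687 J
q2 (melt at 0 °C): 250.8 × 334.0 = 83767 J
q3 (heat water 0.0→100.0 °C): 250.8 × 4.2 × 100.0 = 105336 J
q4 (vaporize at 100 °C): 250.8 × 2266.0 = 568313 J
q5 (heat steam 100.0→132.9 °C): 250.8 × 2.05 × 32.9 = 16915 J
Total: 4687 + 83767 + 105336 + 568313 + 16915 = 779018 J = 779 kJ

q = 779 kJ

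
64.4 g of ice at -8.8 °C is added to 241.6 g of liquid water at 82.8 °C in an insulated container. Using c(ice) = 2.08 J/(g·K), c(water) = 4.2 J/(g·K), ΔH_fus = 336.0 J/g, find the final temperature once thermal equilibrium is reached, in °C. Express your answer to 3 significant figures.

Heat to bring ice to 0 °C and melt it: q₁ = 64.4×2.08×8.8 + 64.4×336.0 = 22817 J
Heat the water can supply cooling to 0 °C: 241.6×4.2×82.8 = 84018.8 J > q₁, so all ice melts.
Energy balance: 241.6×4.2×(82.8 − T) = 22817 + 64.4×4.2×(T − 0)
1014.72(82.8 − T) = 22817 + 270.48 T
84018.8 − 22817 = 1285.20 T
T = 61201.8 / 1285.20 = 47.62 °C

T_f = 47.6 °C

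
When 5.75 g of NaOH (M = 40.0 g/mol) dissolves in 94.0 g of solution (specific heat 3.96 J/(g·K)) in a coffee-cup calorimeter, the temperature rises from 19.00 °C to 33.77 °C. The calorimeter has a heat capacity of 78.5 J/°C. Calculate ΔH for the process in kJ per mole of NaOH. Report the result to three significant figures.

|ΔT| = |33.77 − 19.00| = 14.77 °C
|q_surr| = (94.0 × 3.96 + 78.5) × 14.77 = 450.74 × 14.77 = 6657 J
n(NaOH) = 5.75 / 40.0 = 0.1438 mol
Temperature rose, so q_rxn = −|q_surr| = -6.657 kJ
ΔH = q_rxn / n = -46.29 kJ/mol

ΔH = -46.3 kJ/mol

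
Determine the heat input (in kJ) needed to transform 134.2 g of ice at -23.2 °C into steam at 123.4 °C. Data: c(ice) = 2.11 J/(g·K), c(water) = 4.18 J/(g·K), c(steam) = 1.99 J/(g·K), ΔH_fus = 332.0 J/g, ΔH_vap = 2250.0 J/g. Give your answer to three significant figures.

q = 415 kJ

q1 (heat ice -23.2→0.0 °C): 134.2 × 2.11 × 23.2 = 6569 J
q2 (melt at 0 °C): 134.2 × 332.0 = 44554 J
q3 (heat water 0.0→100.0 °C): 134.2 × 4.18 × 100.0 = 56096 J
q4 (vaporize at 100 °C): 134.2 × 2250.0 = 301950 J
q5 (heat steam 100.0→123.4 °C): 134.2 × 1.99 × 23.4 = 6249 J
Total: 6569 + 44554 + 56096 + 301950 + 6249 = 415418 J = 415 kJ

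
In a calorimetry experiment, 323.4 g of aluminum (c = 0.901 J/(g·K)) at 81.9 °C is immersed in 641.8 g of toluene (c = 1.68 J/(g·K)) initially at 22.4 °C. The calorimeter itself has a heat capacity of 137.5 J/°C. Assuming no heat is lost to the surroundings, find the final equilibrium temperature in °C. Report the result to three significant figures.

T_f = 33.9 °C

Heat lost by aluminum = heat gained by toluene + calorimeter.
(323.4)(0.901)(81.9 − T) = [(641.8)(1.68) + 137.5](T − 22.4)
291.3834 (81.9 − T) = 1215.724 (T − 22.4)
23864 − 291.3834 T = 1215.724 T − 27232
51096 = 1507.1074 T
T = 33.90 °C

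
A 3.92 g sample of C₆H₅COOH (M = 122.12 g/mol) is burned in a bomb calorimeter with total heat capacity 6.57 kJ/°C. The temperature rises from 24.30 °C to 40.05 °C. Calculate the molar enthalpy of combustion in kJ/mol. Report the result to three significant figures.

ΔT = 40.05 − 24.30 = 15.75 °C
q_cal = C_cal × ΔT = 6.57 × 15.75 = 103.4775 kJ
n = 3.92 / 122.12 = 0.03210 mol
q_rxn = −q_cal = -103.4775 kJ
ΔH = -103.4775 / 0.03210 = -3224 kJ/mol

ΔH = -3220 kJ/mol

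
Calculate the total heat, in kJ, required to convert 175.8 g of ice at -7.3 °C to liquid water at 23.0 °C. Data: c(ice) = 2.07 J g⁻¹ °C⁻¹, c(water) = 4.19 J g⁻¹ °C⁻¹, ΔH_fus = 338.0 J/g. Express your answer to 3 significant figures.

q1 (heat ice -7.3→0.0 °C): 175.8 × 2.07 × 7.3 = 2657 J
q2 (melt at 0 °C): 175.8 × 338.0 = 59420 J
q3 (heat water 0.0→23.0 °C): 175.8 × 4.19 × 23.0 = 16942 J
Total: 2657 + 59420 + 16942 = 79019 J = 79.0 kJ

q = 79.0 kJ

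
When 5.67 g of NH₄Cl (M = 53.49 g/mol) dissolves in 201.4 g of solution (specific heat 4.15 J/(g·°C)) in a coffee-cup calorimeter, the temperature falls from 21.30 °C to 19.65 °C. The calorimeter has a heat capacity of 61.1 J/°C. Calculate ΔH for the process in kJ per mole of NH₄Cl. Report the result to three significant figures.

|ΔT| = |19.65 − 21.30| = 1.65 °C
|q_surr| = (201.4 × 4.15 + 61.1) × 1.65 = 896.91 × 1.65 = 1480 J
n(NH₄Cl) = 5.67 / 53.49 = 0.1060 mol
Temperature fell, so q_rxn = +|q_surr| = 1.480 kJ
ΔH = q_rxn / n = 13.96 kJ/mol

ΔH = 14.0 kJ/mol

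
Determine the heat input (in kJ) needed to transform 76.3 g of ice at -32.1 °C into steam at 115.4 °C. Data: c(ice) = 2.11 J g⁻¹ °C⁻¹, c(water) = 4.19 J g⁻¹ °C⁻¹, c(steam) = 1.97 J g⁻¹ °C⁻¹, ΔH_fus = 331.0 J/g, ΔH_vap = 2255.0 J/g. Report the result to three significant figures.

q1 (heat ice -32.1→0.0 °C): 76.3 × 2.11 × 32.1 = 5168 J
q2 (melt at 0 °C): 76.3 × 331.0 = 25255 J
q3 (heat water 0.0→100.0 °C): 76.3 × 4.19 × 100.0 = 31970 J
q4 (vaporize at 100 °C): 76.3 × 2255.0 = 172057 J
q5 (heat steam 100.0→115.4 °C): 76.3 × 1.97 × 15.4 = 2315 J
Total: 5168 + 25255 + 31970 + 172057 + 2315 = 236765 J = 237 kJ

q = 237 kJ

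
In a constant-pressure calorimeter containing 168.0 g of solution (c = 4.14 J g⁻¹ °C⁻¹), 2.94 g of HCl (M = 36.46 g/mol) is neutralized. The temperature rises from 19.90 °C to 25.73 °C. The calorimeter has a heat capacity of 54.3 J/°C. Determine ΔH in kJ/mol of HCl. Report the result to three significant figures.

|ΔT| = |25.73 − 19.90| = 5.83 °C
|q_surr| = (168.0 × 4.14 + 54.3) × 5.83 = 749.82 × 5.83 = 4371 J
n(HCl) = 2.94 / 36.46 = 0.08064 mol
Temperature rose, so q_rxn = −|q_surr| = -4.371 kJ
ΔH = q_rxn / n = -54.20 kJ/mol

ΔH = -54.2 kJ/mol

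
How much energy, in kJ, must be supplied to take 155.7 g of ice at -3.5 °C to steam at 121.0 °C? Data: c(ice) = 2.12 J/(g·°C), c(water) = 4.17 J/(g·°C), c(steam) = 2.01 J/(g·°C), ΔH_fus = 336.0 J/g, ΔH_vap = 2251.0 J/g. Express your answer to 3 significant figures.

q1 (heat ice -3.5→0.0 °C): 155.7 × 2.12 × 3.5 = 1155 J
q2 (melt at 0 °C): 155.7 × 336.0 = 52315 J
q3 (heat water 0.0→100.0 °C): 155.7 × 4.17 × 100.0 = 64927 J
q4 (vaporize at 100 °C): 155.7 × 2251.0 = 350481 J
q5 (heat steam 100.0→121.0 °C): 155.7 × 2.01 × 21.0 = 6572 J
Total: 1155 + 52315 + 64927 + 350481 + 6572 = 475450 J = 475 kJ

q = 475 kJ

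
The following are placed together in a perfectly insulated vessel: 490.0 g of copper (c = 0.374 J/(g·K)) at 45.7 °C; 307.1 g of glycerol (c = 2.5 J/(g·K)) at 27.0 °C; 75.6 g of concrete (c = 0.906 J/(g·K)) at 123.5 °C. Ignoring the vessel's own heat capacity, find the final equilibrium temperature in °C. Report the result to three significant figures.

Σ mᵢcᵢ(T − Tᵢ) = 0  ⇒  T = Σ mᵢcᵢTᵢ / Σ mᵢcᵢ
Σ mᵢcᵢ = 490.0×0.374 + 307.1×2.5 + 75.6×0.906 = 1019.5036
Σ mᵢcᵢTᵢ = 183.26×45.7 + 767.75×27.0 + 68.4936×123.5 = 37563
T = 37563 / 1019.5036 = 36.84 °C

T_f = 36.8 °C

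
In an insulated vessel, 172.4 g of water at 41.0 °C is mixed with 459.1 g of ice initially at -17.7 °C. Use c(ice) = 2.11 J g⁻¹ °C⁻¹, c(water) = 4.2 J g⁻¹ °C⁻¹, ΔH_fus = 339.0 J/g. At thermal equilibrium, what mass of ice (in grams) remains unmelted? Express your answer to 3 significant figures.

Heat to warm all ice to 0 °C: 459.1×2.11×17.7 = 17146 J
Heat released by water cooling to 0 °C: 172.4×4.2×41.0 = 29687 J
29687 J < 17146 + 459.1×339.0 = 172780.9 J, so not all ice melts; final T = 0 °C.
Heat left for melting: 29687 − 17146 = 12541 J
Mass melted = 12541 / 339.0 = 36.99 g
Ice remaining = 459.1 − 36.99 = 422.11 g

m_ice remaining = 422 g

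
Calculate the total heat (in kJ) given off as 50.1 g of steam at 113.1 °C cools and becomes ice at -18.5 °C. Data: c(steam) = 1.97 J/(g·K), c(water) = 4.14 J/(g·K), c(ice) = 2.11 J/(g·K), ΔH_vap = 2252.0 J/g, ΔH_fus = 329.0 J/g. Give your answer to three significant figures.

q = 153 kJ

q1 (cool steam 113.1→100 °C): 50.1 × 1.97 × 13.1 = 1293 J
q2 (condense at 100 °C): 50.1 × 2252.0 = 112825 J
q3 (cool water 100→0 °C): 50.1 × 4.14 × 100.0 = 20741 J
q4 (freeze at 0 °C): 50.1 × 329.0 = 16483 J
q5 (cool ice 0→-18.5 °C): 50.1 × 2.11 × 18.5 = 1956 J
Total: 1293 + 112825 + 20741 + 16483 + 1956 = 153298 J = 153 kJ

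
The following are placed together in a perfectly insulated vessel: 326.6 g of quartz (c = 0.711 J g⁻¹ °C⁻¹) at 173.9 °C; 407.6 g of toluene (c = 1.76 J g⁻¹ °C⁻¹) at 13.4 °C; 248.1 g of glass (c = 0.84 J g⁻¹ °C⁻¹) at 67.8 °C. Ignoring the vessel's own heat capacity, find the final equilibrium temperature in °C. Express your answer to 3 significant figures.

Σ mᵢcᵢ(T − Tᵢ) = 0  ⇒  T = Σ mᵢcᵢTᵢ / Σ mᵢcᵢ
Σ mᵢcᵢ = 326.6×0.711 + 407.6×1.76 + 248.1×0.84 = 1157.9926
Σ mᵢcᵢTᵢ = 232.2126×173.9 + 717.376×13.4 + 208.404×67.8 = 64124
T = 64124 / 1157.9926 = 55.38 °C

T_f = 55.4 °C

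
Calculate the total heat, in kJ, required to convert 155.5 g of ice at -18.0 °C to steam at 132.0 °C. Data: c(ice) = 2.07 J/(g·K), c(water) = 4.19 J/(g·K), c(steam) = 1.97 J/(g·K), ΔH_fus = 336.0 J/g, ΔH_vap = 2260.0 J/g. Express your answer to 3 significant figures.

q = 484 kJ

q1 (heat ice -18.0→0.0 °C): 155.5 × 2.07 × 18.0 = 5794 J
q2 (melt at 0 °C): 155.5 × 336.0 = 52248 J
q3 (heat water 0.0→100.0 °C): 155.5 × 4.19 × 100.0 = 65155 J
q4 (vaporize at 100 °C): 155.5 × 2260.0 = 351430 J
q5 (heat steam 100.0→132.0 °C): 155.5 × 1.97 × 32.0 = 9803 J
Total: 5794 + 52248 + 65155 + 351430 + 9803 = 484430 J = 484 kJ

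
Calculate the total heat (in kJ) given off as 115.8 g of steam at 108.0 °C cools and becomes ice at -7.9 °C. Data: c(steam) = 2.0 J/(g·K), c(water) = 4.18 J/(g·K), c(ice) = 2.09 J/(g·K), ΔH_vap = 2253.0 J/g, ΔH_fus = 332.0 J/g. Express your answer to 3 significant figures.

q1 (cool steam 108.0→100 °C): 115.8 × 2.0 × 8.0 = 1853 J
q2 (condense at 100 °C): 115.8 × 2253.0 = 260897 J
q3 (cool water 100→0 °C): 115.8 × 4.18 × 100.0 = 48404 J
q4 (freeze at 0 °C): 115.8 × 332.0 = 38446 J
q5 (cool ice 0→-7.9 °C): 115.8 × 2.09 × 7.9 = 1912 J
Total: 1853 + 260897 + 48404 + 38446 + 1912 = 351512 J = 352 kJ

q = 352 kJ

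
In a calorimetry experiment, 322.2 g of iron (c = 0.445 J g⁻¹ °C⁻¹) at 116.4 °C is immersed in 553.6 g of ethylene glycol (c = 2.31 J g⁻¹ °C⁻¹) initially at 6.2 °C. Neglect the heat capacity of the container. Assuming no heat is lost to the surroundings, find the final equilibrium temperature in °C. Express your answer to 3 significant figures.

Heat lost by iron = heat gained by ethylene glycol.
(322.2)(0.445)(116.4 − T) = (553.6)(2.31)(T − 6.2)
143.379 (116.4 − T) = 1278.816 (T − 6.2)
16689 − 143.379 T = 1278.816 T − 7928.7
24617.7 = 1422.195 T
T = 17.31 °C

T_f = 17.3 °C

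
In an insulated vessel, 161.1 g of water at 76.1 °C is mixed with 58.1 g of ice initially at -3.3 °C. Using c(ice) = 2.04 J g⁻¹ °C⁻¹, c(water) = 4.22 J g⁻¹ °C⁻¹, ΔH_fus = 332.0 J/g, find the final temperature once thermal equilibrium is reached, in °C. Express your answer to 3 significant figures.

T_f = 34.7 °C

Heat to bring ice to 0 °C and melt it: q₁ = 58.1×2.04×3.3 + 58.1×332.0 = 19680 J
Heat the water can supply cooling to 0 °C: 161.1×4.22×76.1 = 51736.0 J > q₁, so all ice melts.
Energy balance: 161.1×4.22×(76.1 − T) = 19680 + 58.1×4.22×(T − 0)
679.842(76.1 − T) = 19680 + 245.182 T
51736.0 − 19680 = 925.024 T
T = 32056.0 / 925.024 = 34.65 °C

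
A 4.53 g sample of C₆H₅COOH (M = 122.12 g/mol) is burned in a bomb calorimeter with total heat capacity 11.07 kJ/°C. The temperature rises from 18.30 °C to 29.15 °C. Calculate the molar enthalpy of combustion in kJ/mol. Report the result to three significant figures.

ΔH = -3240 kJ/mol

ΔT = 29.15 − 18.30 = 10.85 °C
q_cal = C_cal × ΔT = 11.07 × 10.85 = 120.1095 kJ
n = 4.53 / 122.12 = 0.03709 mol
q_rxn = −q_cal = -120.1095 kJ
ΔH = -120.1095 / 0.03709 = -3238 kJ/mol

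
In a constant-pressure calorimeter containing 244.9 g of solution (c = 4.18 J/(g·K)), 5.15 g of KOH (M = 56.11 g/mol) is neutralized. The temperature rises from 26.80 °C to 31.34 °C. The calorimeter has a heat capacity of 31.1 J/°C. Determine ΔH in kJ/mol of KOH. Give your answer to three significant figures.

ΔH = -52.2 kJ/mol

|ΔT| = |31.34 − 26.80| = 4.54 °C
|q_surr| = (244.9 × 4.18 + 31.1) × 4.54 = 1054.782 × 4.54 = 4789 J
n(KOH) = 5.15 / 56.11 = 0.09178 mol
Temperature rose, so q_rxn = −|q_surr| = -4.789 kJ
ΔH = q_rxn / n = -52.18 kJ/mol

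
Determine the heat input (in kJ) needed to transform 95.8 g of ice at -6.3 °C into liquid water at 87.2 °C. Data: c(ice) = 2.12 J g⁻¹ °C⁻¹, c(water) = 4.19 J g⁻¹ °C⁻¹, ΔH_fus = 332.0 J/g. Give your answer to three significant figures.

q = 68.1 kJ

q1 (heat ice -6.3→0.0 °C): 95.8 × 2.12 × 6.3 = 1280 J
q2 (melt at 0 °C): 95.8 × 332.0 = 31806 J
q3 (heat water 0.0→87.2 °C): 95.8 × 4.19 × 87.2 = 35002 J
Total: 1280 + 31806 + 35002 = 68088 J = 68.1 kJ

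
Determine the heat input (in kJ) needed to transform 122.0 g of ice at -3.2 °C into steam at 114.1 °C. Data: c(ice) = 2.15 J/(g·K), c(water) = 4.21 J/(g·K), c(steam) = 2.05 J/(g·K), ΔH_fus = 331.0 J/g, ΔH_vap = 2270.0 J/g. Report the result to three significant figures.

q = 373 kJ

q1 (heat ice -3.2→0.0 °C): 122.0 × 2.15 × 3.2 = 839 J
q2 (melt at 0 °C): 122.0 × 331.0 = 40382 J
q3 (heat water 0.0→100.0 °C): 122.0 × 4.21 × 100.0 = 51362 J
q4 (vaporize at 100 °C): 122.0 × 2270.0 = 276940 J
q5 (heat steam 100.0→114.1 °C): 122.0 × 2.05 × 14.1 = 3526 J
Total: 839 + 40382 + 51362 + 276940 + 3526 = 373049 J = 373 kJ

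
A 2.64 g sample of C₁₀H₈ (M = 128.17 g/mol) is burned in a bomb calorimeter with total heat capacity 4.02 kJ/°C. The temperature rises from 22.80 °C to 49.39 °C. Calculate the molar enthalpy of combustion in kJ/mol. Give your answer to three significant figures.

ΔH = -5190 kJ/mol

ΔT = 49.39 − 22.80 = 26.59 °C
q_cal = C_cal × ΔT = 4.02 × 26.59 = 106.8918 kJ
n = 2.64 / 128.17 = 0.02060 mol
q_rxn = −q_cal = -106.8918 kJ
ΔH = -106.8918 / 0.02060 = -5189 kJ/mol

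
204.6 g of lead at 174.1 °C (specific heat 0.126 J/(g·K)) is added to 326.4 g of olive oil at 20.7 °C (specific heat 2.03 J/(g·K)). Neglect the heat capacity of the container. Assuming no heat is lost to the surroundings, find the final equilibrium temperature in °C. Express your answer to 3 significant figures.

T_f = 26.4 °C

Heat lost by lead = heat gained by olive oil.
(204.6)(0.126)(174.1 − T) = (326.4)(2.03)(T − 20.7)
25.7796 (174.1 − T) = 662.592 (T − 20.7)
4488.2 − 25.7796 T = 662.592 T − 13716
18204.2 = 688.3716 T
T = 26.445 °C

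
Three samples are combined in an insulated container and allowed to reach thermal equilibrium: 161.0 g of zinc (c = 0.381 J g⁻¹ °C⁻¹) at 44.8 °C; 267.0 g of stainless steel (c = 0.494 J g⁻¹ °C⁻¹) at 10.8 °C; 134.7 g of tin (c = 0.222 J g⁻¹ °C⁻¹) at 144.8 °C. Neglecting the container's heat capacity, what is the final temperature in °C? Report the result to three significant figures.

T_f = 38.1 °C

Σ mᵢcᵢ(T − Tᵢ) = 0  ⇒  T = Σ mᵢcᵢTᵢ / Σ mᵢcᵢ
Σ mᵢcᵢ = 161.0×0.381 + 267.0×0.494 + 134.7×0.222 = 223.1424
Σ mᵢcᵢTᵢ = 61.341×44.8 + 131.898×10.8 + 29.9034×144.8 = 8502.6
T = 8502.6 / 223.1424 = 38.10 °C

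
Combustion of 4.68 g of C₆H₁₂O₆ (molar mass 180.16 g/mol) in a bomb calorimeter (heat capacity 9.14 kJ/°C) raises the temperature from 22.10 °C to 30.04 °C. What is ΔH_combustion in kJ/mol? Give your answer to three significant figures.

ΔH = -2790 kJ/mol

ΔT = 30.04 − 22.10 = 7.94 °C
q_cal = C_cal × ΔT = 9.14 × 7.94 = 72.5716 kJ
n = 4.68 / 180.16 = 0.02598 mol
q_rxn = −q_cal = -72.5716 kJ
ΔH = -72.5716 / 0.02598 = -2793 kJ/mol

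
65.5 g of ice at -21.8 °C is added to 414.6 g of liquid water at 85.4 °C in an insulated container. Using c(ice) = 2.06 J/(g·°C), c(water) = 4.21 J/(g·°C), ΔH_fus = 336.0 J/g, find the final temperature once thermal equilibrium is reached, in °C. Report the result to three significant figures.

Heat to bring ice to 0 °C and melt it: q₁ = 65.5×2.06×21.8 + 65.5×336.0 = 24949 J
Heat the water can supply cooling to 0 °C: 414.6×4.21×85.4 = 149063 J > q₁, so all ice melts.
Energy balance: 414.6×4.21×(85.4 − T) = 24949 + 65.5×4.21×(T − 0)
1745.466(85.4 − T) = 24949 + 275.755 T
149063 − 24949 = 2021.221 T
T = 124114 / 2021.221 = 61.41 °C

T_f = 61.4 °C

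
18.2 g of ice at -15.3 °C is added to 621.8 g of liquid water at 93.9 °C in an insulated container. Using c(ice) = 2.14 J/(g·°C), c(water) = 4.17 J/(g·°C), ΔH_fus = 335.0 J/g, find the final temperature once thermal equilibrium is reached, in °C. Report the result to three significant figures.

Heat to bring ice to 0 °C and melt it: q₁ = 18.2×2.14×15.3 + 18.2×335.0 = 6692.9 J
Heat the water can supply cooling to 0 °C: 621.8×4.17×93.9 = 243474 J > q₁, so all ice melts.
Energy balance: 621.8×4.17×(93.9 − T) = 6692.9 + 18.2×4.17×(T − 0)
2592.906(93.9 − T) = 6692.9 + 75.894 T
243474 − 6692.9 = 2668.800 T
T = 236781.1 / 2668.800 = 88.72 °C

T_f = 88.7 °C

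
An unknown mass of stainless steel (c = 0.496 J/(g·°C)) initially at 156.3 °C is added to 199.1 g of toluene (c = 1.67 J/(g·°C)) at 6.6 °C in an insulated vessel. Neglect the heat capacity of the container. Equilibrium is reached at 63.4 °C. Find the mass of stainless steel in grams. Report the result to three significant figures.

q_gained = (199.1 × 1.67) × (63.4 − 6.6) = 18890 J
q_lost = m × 0.496 × (156.3 − 63.4) = 46.0784 m
m = 18890 / 46.0784 = 410 g

m = 410 g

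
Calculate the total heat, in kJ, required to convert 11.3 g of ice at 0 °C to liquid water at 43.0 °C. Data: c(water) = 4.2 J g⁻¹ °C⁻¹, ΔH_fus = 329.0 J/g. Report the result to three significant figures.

q = 5.76 kJ

q1 (melt at 0 °C): 11.3 × 329.0 = 3718 J
q2 (heat water 0.0→43.0 °C): 11.3 × 4.2 × 43.0 = 2041 J
Total: 3718 + 2041 = 5759 J = 5.76 kJ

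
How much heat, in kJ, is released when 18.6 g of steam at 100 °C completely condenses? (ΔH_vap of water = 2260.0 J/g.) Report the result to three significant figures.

q = 42.0 kJ

q = m × ΔH_vap = 18.6 × 2260.0 = 42040 J = 42.0 kJ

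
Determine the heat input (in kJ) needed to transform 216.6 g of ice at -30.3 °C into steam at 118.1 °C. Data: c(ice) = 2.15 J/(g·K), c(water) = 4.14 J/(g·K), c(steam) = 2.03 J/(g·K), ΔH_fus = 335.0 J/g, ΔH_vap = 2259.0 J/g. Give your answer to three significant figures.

q1 (heat ice -30.3→0.0 °C): 216.6 × 2.15 × 30.3 = 14110 J
q2 (melt at 0 °C): 216.6 × 335.0 = 72561 J
q3 (heat water 0.0→100.0 °C): 216.6 × 4.14 × 100.0 = 89672 J
q4 (vaporize at 100 °C): 216.6 × 2259.0 = 489299 J
q5 (heat steam 100.0→118.1 °C): 216.6 × 2.03 × 18.1 = 7959 J
Total: 14110 + 72561 + 89672 + 489299 + 7959 = 673601 J = 674 kJ

q = 674 kJ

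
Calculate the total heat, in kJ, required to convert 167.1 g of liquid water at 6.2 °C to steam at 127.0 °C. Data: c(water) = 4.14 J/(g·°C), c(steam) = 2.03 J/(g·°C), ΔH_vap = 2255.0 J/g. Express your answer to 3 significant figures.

q = 451 kJ

q1 (heat water 6.2→100.0 °C): 167.1 × 4.14 × 93.8 = 64890 J
q2 (vaporize at 100 °C): 167.1 × 2255.0 = 376811 J
q3 (heat steam 100.0→127.0 °C): 167.1 × 2.03 × 27.0 = 9159 J
Total: 64890 + 376811 + 9159 = 450860 J = 451 kJ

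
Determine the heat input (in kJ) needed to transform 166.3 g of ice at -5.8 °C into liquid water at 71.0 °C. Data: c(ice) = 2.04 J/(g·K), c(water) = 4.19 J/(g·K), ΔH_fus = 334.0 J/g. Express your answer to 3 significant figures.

q = 107 kJ

q1 (heat ice -5.8→0.0 °C): 166.3 × 2.04 × 5.8 = 1968 J
q2 (melt at 0 °C): 166.3 × 334.0 = 55544 J
q3 (heat water 0.0→71.0 °C): 166.3 × 4.19 × 71.0 = 49473 J
Total: 1968 + 55544 + 49473 = 106985 J = 107 kJ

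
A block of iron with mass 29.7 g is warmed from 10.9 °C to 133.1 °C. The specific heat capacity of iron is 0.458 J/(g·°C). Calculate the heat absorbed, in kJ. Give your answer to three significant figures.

q = 1.66 kJ

q = m c ΔT = 29.7 × 0.458 × (133.1 − 10.9)
q = 29.7 × 0.458 × 122.2 = 1662 J = 1.66 kJ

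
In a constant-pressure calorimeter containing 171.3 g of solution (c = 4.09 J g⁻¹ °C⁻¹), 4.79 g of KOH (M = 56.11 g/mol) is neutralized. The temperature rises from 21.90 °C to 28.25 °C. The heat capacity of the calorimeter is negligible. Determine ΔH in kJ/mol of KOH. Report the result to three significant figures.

ΔH = -52.1 kJ/mol

|ΔT| = |28.25 − 21.90| = 6.35 °C
|q_surr| = (171.3 × 4.09) × 6.35 = 700.617 × 6.35 = 4449 J
n(KOH) = 4.79 / 56.11 = 0.08537 mol
Temperature rose, so q_rxn = −|q_surr| = -4.449 kJ
ΔH = q_rxn / n = -52.11 kJ/mol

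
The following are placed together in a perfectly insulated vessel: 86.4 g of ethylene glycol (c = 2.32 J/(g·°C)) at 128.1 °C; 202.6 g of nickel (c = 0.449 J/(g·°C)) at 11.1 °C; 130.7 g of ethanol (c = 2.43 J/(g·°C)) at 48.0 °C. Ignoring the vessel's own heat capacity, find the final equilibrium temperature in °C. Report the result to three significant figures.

Σ mᵢcᵢ(T − Tᵢ) = 0  ⇒  T = Σ mᵢcᵢTᵢ / Σ mᵢcᵢ
Σ mᵢcᵢ = 86.4×2.32 + 202.6×0.449 + 130.7×2.43 = 609.0164
Σ mᵢcᵢTᵢ = 200.448×128.1 + 90.9674×11.1 + 317.601×48.0 = 41932
T = 41932 / 609.0164 = 68.85 °C

T_f = 68.9 °C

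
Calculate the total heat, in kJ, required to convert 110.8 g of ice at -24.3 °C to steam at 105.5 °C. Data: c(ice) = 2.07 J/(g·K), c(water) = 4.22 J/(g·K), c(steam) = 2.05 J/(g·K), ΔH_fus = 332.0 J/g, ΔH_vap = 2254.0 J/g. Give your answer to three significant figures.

q1 (heat ice -24.3→0.0 °C): 110.8 × 2.07 × 24.3 = 5573 J
q2 (melt at 0 °C): 110.8 × 332.0 = 36786 J
q3 (heat water 0.0→100.0 °C): 110.8 × 4.22 × 100.0 = 46758 J
q4 (vaporize at 100 °C): 110.8 × 2254.0 = 249743 J
q5 (heat steam 100.0→105.5 °C): 110.8 × 2.05 × 5.5 = 1249 J
Total: 5573 + 36786 + 46758 + 249743 + 1249 = 340109 J = 340 kJ

q = 340 kJ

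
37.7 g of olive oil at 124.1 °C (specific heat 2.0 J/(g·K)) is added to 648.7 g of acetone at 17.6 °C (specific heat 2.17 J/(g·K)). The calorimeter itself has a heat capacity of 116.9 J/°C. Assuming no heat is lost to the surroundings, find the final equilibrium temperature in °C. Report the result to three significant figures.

T_f = 22.6 °C

Heat lost by olive oil = heat gained by acetone + calorimeter.
(37.7)(2.0)(124.1 − T) = [(648.7)(2.17) + 116.9](T − 17.6)
75.4 (124.1 − T) = 1524.579 (T − 17.6)
9357.1 − 75.4 T = 1524.579 T − 26833
36190.1 = 1599.979 T
T = 22.62 °C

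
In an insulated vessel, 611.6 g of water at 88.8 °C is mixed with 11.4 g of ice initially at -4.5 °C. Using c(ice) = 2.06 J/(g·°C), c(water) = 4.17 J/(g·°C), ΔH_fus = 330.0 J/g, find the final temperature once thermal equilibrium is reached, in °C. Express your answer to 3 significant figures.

T_f = 85.7 °C

Heat to bring ice to 0 °C and melt it: q₁ = 11.4×2.06×4.5 + 11.4×330.0 = 3867.7 J
Heat the water can supply cooling to 0 °C: 611.6×4.17×88.8 = 226473 J > q₁, so all ice melts.
Energy balance: 611.6×4.17×(88.8 − T) = 3867.7 + 11.4×4.17×(T − 0)
2550.372(88.8 − T) = 3867.7 + 47.538 T
226473 − 3867.7 = 2597.910 T
T = 222605.3 / 2597.910 = 85.69 °C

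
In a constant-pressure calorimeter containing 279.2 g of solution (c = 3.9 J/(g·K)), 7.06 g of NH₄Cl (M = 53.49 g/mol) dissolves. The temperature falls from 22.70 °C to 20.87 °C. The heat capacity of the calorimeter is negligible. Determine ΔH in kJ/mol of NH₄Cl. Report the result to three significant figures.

|ΔT| = |20.87 − 22.70| = 1.83 °C
|q_surr| = (279.2 × 3.9) × 1.83 = 1088.88 × 1.83 = 1993 J
n(NH₄Cl) = 7.06 / 53.49 = 0.1320 mol
Temperature fell, so q_rxn = +|q_surr| = 1.993 kJ
ΔH = q_rxn / n = 15.10 kJ/mol

ΔH = 15.1 kJ/mol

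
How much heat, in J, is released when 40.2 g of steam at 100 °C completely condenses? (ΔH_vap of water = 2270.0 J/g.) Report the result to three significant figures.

q = m × ΔH_vap = 40.2 × 2270.0 = 91250 J

q = 91300 J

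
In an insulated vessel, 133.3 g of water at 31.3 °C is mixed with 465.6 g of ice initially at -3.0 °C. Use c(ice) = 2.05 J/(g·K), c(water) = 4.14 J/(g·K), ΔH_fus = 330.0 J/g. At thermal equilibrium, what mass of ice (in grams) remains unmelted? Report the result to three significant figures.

Heat to warm all ice to 0 °C: 465.6×2.05×3.0 = 2863.4 J
Heat released by water cooling to 0 °C: 133.3×4.14×31.3 = 17273 J
17273 J < 2863.4 + 465.6×330.0 = 156511.4 J, so not all ice melts; final T = 0 °C.
Heat left for melting: 17273 − 2863.4 = 14409.6 J
Mass melted = 14409.6 / 330.0 = 43.67 g
Ice remaining = 465.6 − 43.67 = 421.93 g

m_ice remaining = 422 g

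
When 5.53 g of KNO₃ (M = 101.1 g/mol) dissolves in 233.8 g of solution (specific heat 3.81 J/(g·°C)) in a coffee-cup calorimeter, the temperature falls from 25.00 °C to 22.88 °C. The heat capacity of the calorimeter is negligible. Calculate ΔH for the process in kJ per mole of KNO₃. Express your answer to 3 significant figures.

|ΔT| = |22.88 − 25.00| = 2.12 °C
|q_surr| = (233.8 × 3.81) × 2.12 = 890.778 × 2.12 = 1888 J
n(KNO₃) = 5.53 / 101.1 = 0.05470 mol
Temperature fell, so q_rxn = +|q_surr| = 1.888 kJ
ΔH = q_rxn / n = 34.52 kJ/mol

ΔH = 34.5 kJ/mol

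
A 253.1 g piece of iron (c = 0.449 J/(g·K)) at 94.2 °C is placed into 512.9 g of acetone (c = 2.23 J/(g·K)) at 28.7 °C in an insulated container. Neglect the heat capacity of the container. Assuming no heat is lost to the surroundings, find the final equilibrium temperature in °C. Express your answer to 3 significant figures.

T_f = 34.6 °C

Heat lost by iron = heat gained by acetone.
(253.1)(0.449)(94.2 − T) = (512.9)(2.23)(T − 28.7)
113.6419 (94.2 − T) = 1143.767 (T − 28.7)
10705 − 113.6419 T = 1143.767 T − 32826
43531 = 1257.4089 T
T = 34.62 °C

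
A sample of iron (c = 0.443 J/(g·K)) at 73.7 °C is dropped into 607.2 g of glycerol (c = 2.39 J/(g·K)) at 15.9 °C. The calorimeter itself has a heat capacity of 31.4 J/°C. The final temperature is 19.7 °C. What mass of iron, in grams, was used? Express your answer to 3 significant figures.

m = 236 g

q_gained = (607.2 × 2.39 + 31.4) × (19.7 − 15.9) = 5634 J
q_lost = m × 0.443 × (73.7 − 19.7) = 23.922 m
m = 5634 / 23.922 = 236 g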